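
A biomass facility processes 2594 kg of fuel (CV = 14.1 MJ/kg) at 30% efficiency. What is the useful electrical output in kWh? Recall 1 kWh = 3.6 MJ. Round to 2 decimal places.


Total energy = mass * CV = 2594 * 14.1 = 36575.4 MJ
Useful energy = total * eta = 36575.4 * 0.3 = 10972.62 MJ
Convert to kWh: 10972.62 / 3.6
Useful energy = 3047.95 kWh

3047.95


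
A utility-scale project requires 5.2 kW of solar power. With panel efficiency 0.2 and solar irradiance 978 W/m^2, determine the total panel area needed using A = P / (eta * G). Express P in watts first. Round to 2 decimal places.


Convert target power to watts: P = 5.2 * 1000 = 5200.0 W
Compute denominator: eta * G = 0.2 * 978 = 195.6
Required area A = P / (eta * G) = 5200.0 / 195.6
A = 26.58 m^2

26.58


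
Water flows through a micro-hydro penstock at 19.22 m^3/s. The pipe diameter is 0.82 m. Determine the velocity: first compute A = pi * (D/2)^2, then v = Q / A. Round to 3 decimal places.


Compute pipe cross-sectional area:
  A = pi * (D/2)^2 = pi * (0.82/2)^2 = 0.5281 m^2
Calculate velocity:
  v = Q / A = 19.22 / 0.5281
  v = 36.395 m/s

36.395


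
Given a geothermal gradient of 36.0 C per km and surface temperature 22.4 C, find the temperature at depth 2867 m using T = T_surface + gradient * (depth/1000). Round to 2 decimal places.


Convert depth to km: 2867 / 1000 = 2.867 km
Temperature increase = gradient * depth_km = 36.0 * 2.867 = 103.21 C
Temperature at depth = T_surface + delta_T = 22.4 + 103.21
T = 125.61 C

125.61


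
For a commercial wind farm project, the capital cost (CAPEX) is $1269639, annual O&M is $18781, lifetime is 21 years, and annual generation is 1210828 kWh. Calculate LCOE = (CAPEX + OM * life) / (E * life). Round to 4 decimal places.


Total cost = CAPEX + OM * lifetime = 1269639 + 18781 * 21 = 1269639 + 394401 = 1664040
Total generation = annual * lifetime = 1210828 * 21 = 25427388 kWh
LCOE = 1664040 / 25427388
LCOE = 0.0654 $/kWh

0.0654


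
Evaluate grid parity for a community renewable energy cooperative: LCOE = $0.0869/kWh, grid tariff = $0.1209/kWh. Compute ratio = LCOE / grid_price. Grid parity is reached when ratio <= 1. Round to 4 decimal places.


Compare LCOE to grid price:
  LCOE = $0.0869/kWh, Grid price = $0.1209/kWh
  Ratio = LCOE / grid_price = 0.0869 / 0.1209 = 0.7188
  Grid parity achieved (ratio <= 1)? yes

0.7188


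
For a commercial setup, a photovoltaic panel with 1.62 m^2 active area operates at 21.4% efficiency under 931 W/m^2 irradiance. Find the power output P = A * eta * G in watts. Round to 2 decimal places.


Use the solar power formula P = A * eta * G.
Given: A = 1.62 m^2, eta = 0.214, G = 931 W/m^2
P = 1.62 * 0.214 * 931
P = 322.76 W

322.76


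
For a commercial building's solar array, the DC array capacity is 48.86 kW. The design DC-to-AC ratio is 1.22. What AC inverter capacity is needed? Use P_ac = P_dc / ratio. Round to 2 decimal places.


The inverter AC capacity is determined by the DC/AC ratio.
Given: P_dc = 48.86 kW, DC/AC ratio = 1.22
P_ac = P_dc / ratio = 48.86 / 1.22
P_ac = 40.05 kW

40.05


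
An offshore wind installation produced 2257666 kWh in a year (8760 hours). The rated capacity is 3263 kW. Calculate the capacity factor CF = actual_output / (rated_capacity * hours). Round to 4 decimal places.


Capacity factor = actual output / maximum possible output
Maximum possible = rated * hours = 3263 * 8760 = 28583880 kWh
CF = 2257666 / 28583880
CF = 0.0790

0.0790


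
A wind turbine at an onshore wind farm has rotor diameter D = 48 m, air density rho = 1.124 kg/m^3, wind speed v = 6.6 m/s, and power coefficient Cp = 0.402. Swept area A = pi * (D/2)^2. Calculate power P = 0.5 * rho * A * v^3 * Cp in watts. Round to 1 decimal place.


Step 1 -- Compute swept area:
  A = pi * (D/2)^2 = pi * (48/2)^2 = 1809.56 m^2
Step 2 -- Apply wind power equation:
  P = 0.5 * rho * A * v^3 * Cp
  v^3 = 6.6^3 = 287.496
  P = 0.5 * 1.124 * 1809.56 * 287.496 * 0.402
  P = 117534.8 W

117534.8


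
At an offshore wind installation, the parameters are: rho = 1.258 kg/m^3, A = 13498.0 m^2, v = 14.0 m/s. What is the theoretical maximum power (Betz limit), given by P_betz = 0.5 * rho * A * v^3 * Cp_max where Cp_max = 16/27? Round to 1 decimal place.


The Betz coefficient Cp_max = 16/27 = 0.5926
v^3 = 14.0^3 = 2744.0
P_betz = 0.5 * rho * A * v^3 * Cp_max
P_betz = 0.5 * 1.258 * 13498.0 * 2744.0 * 0.5926
P_betz = 13805762.4 W

13805762.4


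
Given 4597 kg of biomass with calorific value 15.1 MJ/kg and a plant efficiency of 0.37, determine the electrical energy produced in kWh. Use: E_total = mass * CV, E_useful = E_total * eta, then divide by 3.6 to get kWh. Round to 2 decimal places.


Total energy = mass * CV = 4597 * 15.1 = 69414.7 MJ
Useful energy = total * eta = 69414.7 * 0.37 = 25683.44 MJ
Convert to kWh: 25683.44 / 3.6
Useful energy = 7134.29 kWh

7134.29


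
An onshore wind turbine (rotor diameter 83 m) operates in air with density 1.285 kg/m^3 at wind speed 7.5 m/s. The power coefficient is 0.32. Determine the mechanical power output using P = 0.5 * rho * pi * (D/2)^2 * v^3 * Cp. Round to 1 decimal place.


Step 1 -- Compute swept area:
  A = pi * (D/2)^2 = pi * (83/2)^2 = 5410.61 m^2
Step 2 -- Apply wind power equation:
  P = 0.5 * rho * A * v^3 * Cp
  v^3 = 7.5^3 = 421.875
  P = 0.5 * 1.285 * 5410.61 * 421.875 * 0.32
  P = 469302.6 W

469302.6


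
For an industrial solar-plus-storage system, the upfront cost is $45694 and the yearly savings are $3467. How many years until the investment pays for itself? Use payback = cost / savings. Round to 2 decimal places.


Simple payback period = initial cost / annual savings
Payback = 45694 / 3467
Payback = 13.18 years

13.18


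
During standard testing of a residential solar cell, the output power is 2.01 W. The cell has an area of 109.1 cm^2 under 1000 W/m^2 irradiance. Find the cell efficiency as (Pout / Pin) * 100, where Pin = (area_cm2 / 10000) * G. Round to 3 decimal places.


First compute the input power:
  Pin = area_cm2 / 10000 * G = 109.1 / 10000 * 1000 = 10.91 W
Then compute efficiency:
  Efficiency = (Pout / Pin) * 100 = (2.01 / 10.91) * 100
  Efficiency = 18.423%

18.423


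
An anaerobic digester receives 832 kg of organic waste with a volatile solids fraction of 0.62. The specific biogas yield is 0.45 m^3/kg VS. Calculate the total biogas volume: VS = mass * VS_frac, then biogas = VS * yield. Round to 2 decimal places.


Compute volatile solids:
  VS = mass * VS_fraction = 832 * 0.62 = 515.84 kg
Calculate biogas volume:
  Biogas = VS * specific_yield = 515.84 * 0.45
  Biogas = 232.13 m^3

232.13


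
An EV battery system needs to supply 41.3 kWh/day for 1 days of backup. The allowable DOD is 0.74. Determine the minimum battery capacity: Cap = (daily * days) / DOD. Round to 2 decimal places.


Total energy needed = daily * days = 41.3 * 1 = 41.3 kWh
Account for depth of discharge:
  Cap = total_energy / DOD = 41.3 / 0.74
  Cap = 55.81 kWh

55.81


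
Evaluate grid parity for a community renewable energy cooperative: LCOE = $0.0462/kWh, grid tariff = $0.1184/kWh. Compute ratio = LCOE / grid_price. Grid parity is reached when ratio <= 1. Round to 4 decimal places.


Compare LCOE to grid price:
  LCOE = $0.0462/kWh, Grid price = $0.1184/kWh
  Ratio = LCOE / grid_price = 0.0462 / 0.1184 = 0.3902
  Grid parity achieved (ratio <= 1)? yes

0.3902


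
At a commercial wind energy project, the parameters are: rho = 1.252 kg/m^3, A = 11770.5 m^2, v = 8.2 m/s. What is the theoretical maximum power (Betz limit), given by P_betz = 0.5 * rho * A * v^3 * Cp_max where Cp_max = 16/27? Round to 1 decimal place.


The Betz coefficient Cp_max = 16/27 = 0.5926
v^3 = 8.2^3 = 551.368
P_betz = 0.5 * rho * A * v^3 * Cp_max
P_betz = 0.5 * 1.252 * 11770.5 * 551.368 * 0.5926
P_betz = 2407504.0 W

2407504.0


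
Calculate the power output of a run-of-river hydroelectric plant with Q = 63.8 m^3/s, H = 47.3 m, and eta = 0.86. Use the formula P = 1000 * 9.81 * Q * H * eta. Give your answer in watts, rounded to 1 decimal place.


Apply the hydropower formula P = rho * g * Q * H * eta
rho * g = 1000 * 9.81 = 9810.0
P = 9810.0 * 63.8 * 47.3 * 0.86
P = 25459465.3 W

25459465.3


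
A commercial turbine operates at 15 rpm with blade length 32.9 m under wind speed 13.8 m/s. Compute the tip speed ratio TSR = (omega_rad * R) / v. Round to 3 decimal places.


Convert rotational speed to rad/s:
  omega = 15 * 2 * pi / 60 = 1.5708 rad/s
Compute tip speed:
  v_tip = omega * R = 1.5708 * 32.9 = 51.679 m/s
Tip speed ratio:
  TSR = v_tip / v_wind = 51.679 / 13.8 = 3.745

3.745


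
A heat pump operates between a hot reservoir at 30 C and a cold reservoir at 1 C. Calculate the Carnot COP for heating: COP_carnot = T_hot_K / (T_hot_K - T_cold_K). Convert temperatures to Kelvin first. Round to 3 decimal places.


Convert to Kelvin:
  T_hot = 30 + 273.15 = 303.15 K
  T_cold = 1 + 273.15 = 274.15 K
Apply Carnot COP formula:
  COP = T_hot_K / (T_hot_K - T_cold_K) = 303.15 / 29.0
  COP = 10.453

10.453


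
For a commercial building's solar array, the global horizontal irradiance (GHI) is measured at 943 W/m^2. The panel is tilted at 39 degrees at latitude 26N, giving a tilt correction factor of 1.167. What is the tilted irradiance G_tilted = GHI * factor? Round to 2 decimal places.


Identify the given values:
  GHI = 943 W/m^2, tilt correction factor = 1.167
Apply the formula G_tilted = GHI * factor:
  G_tilted = 943 * 1.167
  G_tilted = 1100.48 W/m^2

1100.48


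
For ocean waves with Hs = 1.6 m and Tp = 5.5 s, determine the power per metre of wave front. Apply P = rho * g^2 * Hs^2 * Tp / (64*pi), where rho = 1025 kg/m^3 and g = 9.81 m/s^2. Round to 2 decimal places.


Apply wave power formula:
  g^2 = 9.81^2 = 96.2361
  Hs^2 = 1.6^2 = 2.56
  Numerator = rho * g^2 * Hs^2 * Tp = 1025 * 96.2361 * 2.56 * 5.5 = 1388879.4
  Denominator = 64 * pi = 201.0619
  P = 1388879.4 / 201.0619 = 6907.72 W/m

6907.72


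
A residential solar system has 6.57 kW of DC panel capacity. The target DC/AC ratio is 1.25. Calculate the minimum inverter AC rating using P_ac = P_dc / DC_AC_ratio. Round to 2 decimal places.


The inverter AC capacity is determined by the DC/AC ratio.
Given: P_dc = 6.57 kW, DC/AC ratio = 1.25
P_ac = P_dc / ratio = 6.57 / 1.25
P_ac = 5.26 kW

5.26


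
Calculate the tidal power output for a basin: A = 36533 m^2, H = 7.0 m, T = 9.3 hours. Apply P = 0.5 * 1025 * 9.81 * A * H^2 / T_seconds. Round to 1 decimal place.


Convert period to seconds: T = 9.3 * 3600 = 33480.0 s
H^2 = 7.0^2 = 49.0
P = 0.5 * rho * g * A * H^2 / T
P = 0.5 * 1025 * 9.81 * 36533 * 49.0 / 33480.0
P = 268818.3 W

268818.3


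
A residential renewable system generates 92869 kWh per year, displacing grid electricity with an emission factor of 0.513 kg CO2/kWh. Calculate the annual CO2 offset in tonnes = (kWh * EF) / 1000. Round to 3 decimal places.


CO2 offset in kg = generation * emission_factor
CO2 offset = 92869 * 0.513 = 47641.8 kg
Convert to tonnes:
  CO2 offset = 47641.8 / 1000 = 47.642 tonnes

47.642


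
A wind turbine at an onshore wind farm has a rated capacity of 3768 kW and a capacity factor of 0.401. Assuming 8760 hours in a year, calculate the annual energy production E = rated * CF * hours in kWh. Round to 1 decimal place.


Annual energy = rated_kW * capacity_factor * hours_per_year
Given: P_rated = 3768 kW, CF = 0.401, hours = 8760
E = 3768 * 0.401 * 8760
E = 13236079.7 kWh

13236079.7


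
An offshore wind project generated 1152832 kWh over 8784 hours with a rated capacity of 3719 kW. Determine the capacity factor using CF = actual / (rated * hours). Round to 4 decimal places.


Capacity factor = actual output / maximum possible output
Maximum possible = rated * hours = 3719 * 8784 = 32667696 kWh
CF = 1152832 / 32667696
CF = 0.0353

0.0353


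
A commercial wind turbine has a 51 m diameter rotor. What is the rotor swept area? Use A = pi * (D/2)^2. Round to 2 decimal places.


Compute the rotor radius:
  r = D / 2 = 51 / 2 = 25.5 m
Calculate swept area:
  A = pi * r^2 = pi * 25.5^2
  A = 2042.82 m^2

2042.82


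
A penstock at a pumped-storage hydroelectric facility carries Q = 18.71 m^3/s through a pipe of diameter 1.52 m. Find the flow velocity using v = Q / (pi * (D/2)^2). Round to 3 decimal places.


Compute pipe cross-sectional area:
  A = pi * (D/2)^2 = pi * (1.52/2)^2 = 1.8146 m^2
Calculate velocity:
  v = Q / A = 18.71 / 1.8146
  v = 10.311 m/s

10.311


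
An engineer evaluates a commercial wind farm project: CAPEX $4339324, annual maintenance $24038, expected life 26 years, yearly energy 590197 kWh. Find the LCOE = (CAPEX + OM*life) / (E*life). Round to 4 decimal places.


Total cost = CAPEX + OM * lifetime = 4339324 + 24038 * 26 = 4339324 + 624988 = 4964312
Total generation = annual * lifetime = 590197 * 26 = 15345122 kWh
LCOE = 4964312 / 15345122
LCOE = 0.3235 $/kWh

0.3235


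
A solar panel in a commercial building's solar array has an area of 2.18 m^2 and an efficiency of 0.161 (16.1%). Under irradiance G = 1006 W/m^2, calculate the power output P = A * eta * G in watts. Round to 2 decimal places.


Use the solar power formula P = A * eta * G.
Given: A = 2.18 m^2, eta = 0.161, G = 1006 W/m^2
P = 2.18 * 0.161 * 1006
P = 353.09 W

353.09


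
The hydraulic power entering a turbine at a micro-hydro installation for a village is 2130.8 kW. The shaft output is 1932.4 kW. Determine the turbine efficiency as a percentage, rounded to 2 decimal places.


Turbine efficiency = (output power / input power) * 100
eta = (1932.4 / 2130.8) * 100
eta = 90.69%

90.69


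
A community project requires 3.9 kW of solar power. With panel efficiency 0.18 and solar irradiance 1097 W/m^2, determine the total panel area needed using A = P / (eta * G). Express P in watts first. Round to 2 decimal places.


Convert target power to watts: P = 3.9 * 1000 = 3900.0 W
Compute denominator: eta * G = 0.18 * 1097 = 197.46
Required area A = P / (eta * G) = 3900.0 / 197.46
A = 19.75 m^2

19.75


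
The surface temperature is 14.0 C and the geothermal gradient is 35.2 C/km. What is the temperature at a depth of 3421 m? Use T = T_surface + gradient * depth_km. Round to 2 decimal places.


Convert depth to km: 3421 / 1000 = 3.421 km
Temperature increase = gradient * depth_km = 35.2 * 3.421 = 120.42 C
Temperature at depth = T_surface + delta_T = 14.0 + 120.42
T = 134.42 C

134.42


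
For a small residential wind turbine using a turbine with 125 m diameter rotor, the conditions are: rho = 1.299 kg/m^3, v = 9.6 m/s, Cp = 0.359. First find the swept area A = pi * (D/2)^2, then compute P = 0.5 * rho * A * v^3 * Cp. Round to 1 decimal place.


Step 1 -- Compute swept area:
  A = pi * (D/2)^2 = pi * (125/2)^2 = 12271.85 m^2
Step 2 -- Apply wind power equation:
  P = 0.5 * rho * A * v^3 * Cp
  v^3 = 9.6^3 = 884.736
  P = 0.5 * 1.299 * 12271.85 * 884.736 * 0.359
  P = 2531612.4 W

2531612.4


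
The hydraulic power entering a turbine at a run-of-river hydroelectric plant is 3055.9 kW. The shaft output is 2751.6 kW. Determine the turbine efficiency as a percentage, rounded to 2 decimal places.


Turbine efficiency = (output power / input power) * 100
eta = (2751.6 / 3055.9) * 100
eta = 90.04%

90.04


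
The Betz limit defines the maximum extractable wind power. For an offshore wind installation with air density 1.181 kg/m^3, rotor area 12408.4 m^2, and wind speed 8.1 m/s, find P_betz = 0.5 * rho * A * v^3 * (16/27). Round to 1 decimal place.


The Betz coefficient Cp_max = 16/27 = 0.5926
v^3 = 8.1^3 = 531.441
P_betz = 0.5 * rho * A * v^3 * Cp_max
P_betz = 0.5 * 1.181 * 12408.4 * 531.441 * 0.5926
P_betz = 2307527.9 W

2307527.9


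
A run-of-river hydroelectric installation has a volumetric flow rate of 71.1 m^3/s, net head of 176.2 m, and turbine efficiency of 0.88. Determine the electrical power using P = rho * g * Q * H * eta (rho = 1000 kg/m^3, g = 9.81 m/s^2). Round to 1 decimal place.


Apply the hydropower formula P = rho * g * Q * H * eta
rho * g = 1000 * 9.81 = 9810.0
P = 9810.0 * 71.1 * 176.2 * 0.88
P = 108150164.5 W

108150164.5


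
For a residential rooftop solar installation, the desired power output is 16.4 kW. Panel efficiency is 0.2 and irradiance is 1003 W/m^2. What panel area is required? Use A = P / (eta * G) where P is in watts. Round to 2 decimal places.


Convert target power to watts: P = 16.4 * 1000 = 16400.0 W
Compute denominator: eta * G = 0.2 * 1003 = 200.6
Required area A = P / (eta * G) = 16400.0 / 200.6
A = 81.75 m^2

81.75


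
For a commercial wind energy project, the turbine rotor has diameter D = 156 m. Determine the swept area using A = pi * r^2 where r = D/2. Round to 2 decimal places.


Compute the rotor radius:
  r = D / 2 = 156 / 2 = 78.0 m
Calculate swept area:
  A = pi * r^2 = pi * 78.0^2
  A = 19113.45 m^2

19113.45


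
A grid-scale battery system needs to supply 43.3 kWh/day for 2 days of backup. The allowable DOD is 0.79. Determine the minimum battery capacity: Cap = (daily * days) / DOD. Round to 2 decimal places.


Total energy needed = daily * days = 43.3 * 2 = 86.6 kWh
Account for depth of discharge:
  Cap = total_energy / DOD = 86.6 / 0.79
  Cap = 109.62 kWh

109.62


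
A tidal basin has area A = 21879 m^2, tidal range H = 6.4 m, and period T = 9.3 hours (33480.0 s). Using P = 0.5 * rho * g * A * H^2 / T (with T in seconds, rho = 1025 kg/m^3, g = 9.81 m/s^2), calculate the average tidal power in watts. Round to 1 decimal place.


Convert period to seconds: T = 9.3 * 3600 = 33480.0 s
H^2 = 6.4^2 = 40.96
P = 0.5 * rho * g * A * H^2 / T
P = 0.5 * 1025 * 9.81 * 21879 * 40.96 / 33480.0
P = 134575.1 W

134575.1


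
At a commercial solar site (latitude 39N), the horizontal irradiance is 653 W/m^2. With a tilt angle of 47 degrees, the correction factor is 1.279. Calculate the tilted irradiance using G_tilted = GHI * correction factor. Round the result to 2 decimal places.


Identify the given values:
  GHI = 653 W/m^2, tilt correction factor = 1.279
Apply the formula G_tilted = GHI * factor:
  G_tilted = 653 * 1.279
  G_tilted = 835.19 W/m^2

835.19


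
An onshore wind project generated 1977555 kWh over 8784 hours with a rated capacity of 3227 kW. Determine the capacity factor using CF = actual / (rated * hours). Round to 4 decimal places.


Capacity factor = actual output / maximum possible output
Maximum possible = rated * hours = 3227 * 8784 = 28345968 kWh
CF = 1977555 / 28345968
CF = 0.0698

0.0698


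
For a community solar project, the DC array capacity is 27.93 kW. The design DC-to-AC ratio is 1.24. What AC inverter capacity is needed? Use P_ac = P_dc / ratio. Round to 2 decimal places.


The inverter AC capacity is determined by the DC/AC ratio.
Given: P_dc = 27.93 kW, DC/AC ratio = 1.24
P_ac = P_dc / ratio = 27.93 / 1.24
P_ac = 22.52 kW

22.52


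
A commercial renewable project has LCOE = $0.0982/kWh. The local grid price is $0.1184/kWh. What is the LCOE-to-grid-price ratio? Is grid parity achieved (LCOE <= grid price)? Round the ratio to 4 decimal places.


Compare LCOE to grid price:
  LCOE = $0.0982/kWh, Grid price = $0.1184/kWh
  Ratio = LCOE / grid_price = 0.0982 / 0.1184 = 0.8294
  Grid parity achieved (ratio <= 1)? yes

0.8294


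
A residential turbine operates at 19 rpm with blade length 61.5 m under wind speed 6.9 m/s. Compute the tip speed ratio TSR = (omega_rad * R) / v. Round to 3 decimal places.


Convert rotational speed to rad/s:
  omega = 19 * 2 * pi / 60 = 1.9897 rad/s
Compute tip speed:
  v_tip = omega * R = 1.9897 * 61.5 = 122.365 m/s
Tip speed ratio:
  TSR = v_tip / v_wind = 122.365 / 6.9 = 17.734

17.734


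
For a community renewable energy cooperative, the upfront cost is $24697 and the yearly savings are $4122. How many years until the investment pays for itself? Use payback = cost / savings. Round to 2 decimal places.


Simple payback period = initial cost / annual savings
Payback = 24697 / 4122
Payback = 5.99 years

5.99


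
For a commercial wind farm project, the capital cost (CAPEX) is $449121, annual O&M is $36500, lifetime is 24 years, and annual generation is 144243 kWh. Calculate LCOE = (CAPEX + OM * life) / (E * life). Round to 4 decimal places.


Total cost = CAPEX + OM * lifetime = 449121 + 36500 * 24 = 449121 + 876000 = 1325121
Total generation = annual * lifetime = 144243 * 24 = 3461832 kWh
LCOE = 1325121 / 3461832
LCOE = 0.3828 $/kWh

0.3828


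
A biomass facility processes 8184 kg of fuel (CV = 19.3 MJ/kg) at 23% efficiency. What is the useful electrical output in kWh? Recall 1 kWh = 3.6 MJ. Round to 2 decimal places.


Total energy = mass * CV = 8184 * 19.3 = 157951.2 MJ
Useful energy = total * eta = 157951.2 * 0.23 = 36328.78 MJ
Convert to kWh: 36328.78 / 3.6
Useful energy = 10091.33 kWh

10091.33


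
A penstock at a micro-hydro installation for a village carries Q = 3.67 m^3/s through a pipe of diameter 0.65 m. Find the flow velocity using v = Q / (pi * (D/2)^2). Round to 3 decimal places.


Compute pipe cross-sectional area:
  A = pi * (D/2)^2 = pi * (0.65/2)^2 = 0.3318 m^2
Calculate velocity:
  v = Q / A = 3.67 / 0.3318
  v = 11.060 m/s

11.060


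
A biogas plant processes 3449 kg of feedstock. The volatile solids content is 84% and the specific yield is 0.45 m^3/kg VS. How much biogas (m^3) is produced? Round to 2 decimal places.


Compute volatile solids:
  VS = mass * VS_fraction = 3449 * 0.84 = 2897.16 kg
Calculate biogas volume:
  Biogas = VS * specific_yield = 2897.16 * 0.45
  Biogas = 1303.72 m^3

1303.72


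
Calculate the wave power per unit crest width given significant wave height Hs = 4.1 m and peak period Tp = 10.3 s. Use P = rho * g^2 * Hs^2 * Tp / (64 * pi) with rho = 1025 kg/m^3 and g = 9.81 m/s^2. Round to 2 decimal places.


Apply wave power formula:
  g^2 = 9.81^2 = 96.2361
  Hs^2 = 4.1^2 = 16.81
  Numerator = rho * g^2 * Hs^2 * Tp = 1025 * 96.2361 * 16.81 * 10.3 = 17079172.24
  Denominator = 64 * pi = 201.0619
  P = 17079172.24 / 201.0619 = 84944.83 W/m

84944.83


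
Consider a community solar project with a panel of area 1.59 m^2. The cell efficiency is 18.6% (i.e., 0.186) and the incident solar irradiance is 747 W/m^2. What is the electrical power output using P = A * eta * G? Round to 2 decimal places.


Use the solar power formula P = A * eta * G.
Given: A = 1.59 m^2, eta = 0.186, G = 747 W/m^2
P = 1.59 * 0.186 * 747
P = 220.92 W

220.92


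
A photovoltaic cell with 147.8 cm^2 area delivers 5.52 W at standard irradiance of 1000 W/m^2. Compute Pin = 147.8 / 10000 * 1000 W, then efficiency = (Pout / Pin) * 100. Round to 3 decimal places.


First compute the input power:
  Pin = area_cm2 / 10000 * G = 147.8 / 10000 * 1000 = 14.78 W
Then compute efficiency:
  Efficiency = (Pout / Pin) * 100 = (5.52 / 14.78) * 100
  Efficiency = 37.348%

37.348


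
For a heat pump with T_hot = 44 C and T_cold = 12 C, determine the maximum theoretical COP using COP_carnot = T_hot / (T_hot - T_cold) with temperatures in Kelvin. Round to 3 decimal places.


Convert to Kelvin:
  T_hot = 44 + 273.15 = 317.15 K
  T_cold = 12 + 273.15 = 285.15 K
Apply Carnot COP formula:
  COP = T_hot_K / (T_hot_K - T_cold_K) = 317.15 / 32.0
  COP = 9.911

9.911


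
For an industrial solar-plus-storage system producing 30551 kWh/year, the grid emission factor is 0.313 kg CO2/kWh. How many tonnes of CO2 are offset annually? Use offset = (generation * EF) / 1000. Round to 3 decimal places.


CO2 offset in kg = generation * emission_factor
CO2 offset = 30551 * 0.313 = 9562.46 kg
Convert to tonnes:
  CO2 offset = 9562.46 / 1000 = 9.562 tonnes

9.562


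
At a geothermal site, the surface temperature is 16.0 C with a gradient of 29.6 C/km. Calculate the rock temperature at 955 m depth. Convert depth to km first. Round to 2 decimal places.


Convert depth to km: 955 / 1000 = 0.955 km
Temperature increase = gradient * depth_km = 29.6 * 0.955 = 28.27 C
Temperature at depth = T_surface + delta_T = 16.0 + 28.27
T = 44.27 C

44.27


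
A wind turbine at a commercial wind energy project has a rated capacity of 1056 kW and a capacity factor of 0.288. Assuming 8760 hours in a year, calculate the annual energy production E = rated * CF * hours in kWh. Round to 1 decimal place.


Annual energy = rated_kW * capacity_factor * hours_per_year
Given: P_rated = 1056 kW, CF = 0.288, hours = 8760
E = 1056 * 0.288 * 8760
E = 2664161.3 kWh

2664161.3


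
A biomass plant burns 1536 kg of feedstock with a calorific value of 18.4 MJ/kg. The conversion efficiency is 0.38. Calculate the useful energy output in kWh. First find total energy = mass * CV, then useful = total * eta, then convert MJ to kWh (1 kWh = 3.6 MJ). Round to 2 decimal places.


Total energy = mass * CV = 1536 * 18.4 = 28262.4 MJ
Useful energy = total * eta = 28262.4 * 0.38 = 10739.71 MJ
Convert to kWh: 10739.71 / 3.6
Useful energy = 2983.25 kWh

2983.25


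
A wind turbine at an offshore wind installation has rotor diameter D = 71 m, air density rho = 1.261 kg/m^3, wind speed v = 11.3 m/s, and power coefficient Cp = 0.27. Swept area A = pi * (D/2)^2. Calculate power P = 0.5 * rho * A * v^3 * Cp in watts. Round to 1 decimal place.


Step 1 -- Compute swept area:
  A = pi * (D/2)^2 = pi * (71/2)^2 = 3959.19 m^2
Step 2 -- Apply wind power equation:
  P = 0.5 * rho * A * v^3 * Cp
  v^3 = 11.3^3 = 1442.897
  P = 0.5 * 1.261 * 3959.19 * 1442.897 * 0.27
  P = 972502.6 W

972502.6


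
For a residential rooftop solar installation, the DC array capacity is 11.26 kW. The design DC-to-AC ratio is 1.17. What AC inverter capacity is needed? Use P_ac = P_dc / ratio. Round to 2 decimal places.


The inverter AC capacity is determined by the DC/AC ratio.
Given: P_dc = 11.26 kW, DC/AC ratio = 1.17
P_ac = P_dc / ratio = 11.26 / 1.17
P_ac = 9.62 kW

9.62


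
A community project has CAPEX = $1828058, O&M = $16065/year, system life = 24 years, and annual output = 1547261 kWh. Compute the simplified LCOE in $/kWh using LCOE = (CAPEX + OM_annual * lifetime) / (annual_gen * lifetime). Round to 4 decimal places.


Total cost = CAPEX + OM * lifetime = 1828058 + 16065 * 24 = 1828058 + 385560 = 2213618
Total generation = annual * lifetime = 1547261 * 24 = 37134264 kWh
LCOE = 2213618 / 37134264
LCOE = 0.0596 $/kWh

0.0596


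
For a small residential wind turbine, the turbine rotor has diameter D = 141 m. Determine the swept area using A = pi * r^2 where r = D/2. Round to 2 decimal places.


Compute the rotor radius:
  r = D / 2 = 141 / 2 = 70.5 m
Calculate swept area:
  A = pi * r^2 = pi * 70.5^2
  A = 15614.50 m^2

15614.50


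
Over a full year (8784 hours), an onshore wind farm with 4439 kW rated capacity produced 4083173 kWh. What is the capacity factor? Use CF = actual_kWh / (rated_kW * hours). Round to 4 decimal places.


Capacity factor = actual output / maximum possible output
Maximum possible = rated * hours = 4439 * 8784 = 38992176 kWh
CF = 4083173 / 38992176
CF = 0.1047

0.1047


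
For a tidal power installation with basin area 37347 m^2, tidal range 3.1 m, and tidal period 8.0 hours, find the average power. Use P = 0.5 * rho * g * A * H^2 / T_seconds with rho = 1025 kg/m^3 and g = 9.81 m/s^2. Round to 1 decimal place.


Convert period to seconds: T = 8.0 * 3600 = 28800.0 s
H^2 = 3.1^2 = 9.61
P = 0.5 * rho * g * A * H^2 / T
P = 0.5 * 1025 * 9.81 * 37347 * 9.61 / 28800.0
P = 62654.1 W

62654.1


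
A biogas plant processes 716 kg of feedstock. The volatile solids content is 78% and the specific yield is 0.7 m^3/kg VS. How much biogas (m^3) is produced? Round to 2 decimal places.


Compute volatile solids:
  VS = mass * VS_fraction = 716 * 0.78 = 558.48 kg
Calculate biogas volume:
  Biogas = VS * specific_yield = 558.48 * 0.7
  Biogas = 390.94 m^3

390.94


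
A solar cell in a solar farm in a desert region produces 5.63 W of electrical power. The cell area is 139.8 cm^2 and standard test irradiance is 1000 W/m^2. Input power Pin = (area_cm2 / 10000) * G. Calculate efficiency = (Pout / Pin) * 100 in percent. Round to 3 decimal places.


First compute the input power:
  Pin = area_cm2 / 10000 * G = 139.8 / 10000 * 1000 = 13.98 W
Then compute efficiency:
  Efficiency = (Pout / Pin) * 100 = (5.63 / 13.98) * 100
  Efficiency = 40.272%

40.272


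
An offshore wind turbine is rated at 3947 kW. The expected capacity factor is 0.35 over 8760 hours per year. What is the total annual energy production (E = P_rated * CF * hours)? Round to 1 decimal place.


Annual energy = rated_kW * capacity_factor * hours_per_year
Given: P_rated = 3947 kW, CF = 0.35, hours = 8760
E = 3947 * 0.35 * 8760
E = 12101502.0 kWh

12101502.0


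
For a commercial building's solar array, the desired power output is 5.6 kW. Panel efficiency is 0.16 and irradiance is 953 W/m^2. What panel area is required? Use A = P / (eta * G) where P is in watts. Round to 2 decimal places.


Convert target power to watts: P = 5.6 * 1000 = 5600.0 W
Compute denominator: eta * G = 0.16 * 953 = 152.48
Required area A = P / (eta * G) = 5600.0 / 152.48
A = 36.73 m^2

36.73


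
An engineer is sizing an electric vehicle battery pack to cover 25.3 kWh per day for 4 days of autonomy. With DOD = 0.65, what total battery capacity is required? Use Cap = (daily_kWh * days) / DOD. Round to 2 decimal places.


Total energy needed = daily * days = 25.3 * 4 = 101.2 kWh
Account for depth of discharge:
  Cap = total_energy / DOD = 101.2 / 0.65
  Cap = 155.69 kWh

155.69


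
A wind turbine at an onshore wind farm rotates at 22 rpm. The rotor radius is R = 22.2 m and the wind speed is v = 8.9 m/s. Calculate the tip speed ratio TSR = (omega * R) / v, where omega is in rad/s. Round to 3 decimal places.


Convert rotational speed to rad/s:
  omega = 22 * 2 * pi / 60 = 2.3038 rad/s
Compute tip speed:
  v_tip = omega * R = 2.3038 * 22.2 = 51.145 m/s
Tip speed ratio:
  TSR = v_tip / v_wind = 51.145 / 8.9 = 5.747

5.747


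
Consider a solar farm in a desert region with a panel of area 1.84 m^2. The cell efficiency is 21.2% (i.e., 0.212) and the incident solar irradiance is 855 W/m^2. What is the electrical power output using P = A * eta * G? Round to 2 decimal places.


Use the solar power formula P = A * eta * G.
Given: A = 1.84 m^2, eta = 0.212, G = 855 W/m^2
P = 1.84 * 0.212 * 855
P = 333.52 W

333.52


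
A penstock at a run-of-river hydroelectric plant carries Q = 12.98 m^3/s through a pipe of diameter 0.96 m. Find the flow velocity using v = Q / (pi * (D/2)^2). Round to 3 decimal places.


Compute pipe cross-sectional area:
  A = pi * (D/2)^2 = pi * (0.96/2)^2 = 0.7238 m^2
Calculate velocity:
  v = Q / A = 12.98 / 0.7238
  v = 17.933 m/s

17.933


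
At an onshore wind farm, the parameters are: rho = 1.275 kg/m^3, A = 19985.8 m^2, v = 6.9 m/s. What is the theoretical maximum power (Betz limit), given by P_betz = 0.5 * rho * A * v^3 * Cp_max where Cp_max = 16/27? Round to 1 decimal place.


The Betz coefficient Cp_max = 16/27 = 0.5926
v^3 = 6.9^3 = 328.509
P_betz = 0.5 * rho * A * v^3 * Cp_max
P_betz = 0.5 * 1.275 * 19985.8 * 328.509 * 0.5926
P_betz = 2480305.7 W

2480305.7


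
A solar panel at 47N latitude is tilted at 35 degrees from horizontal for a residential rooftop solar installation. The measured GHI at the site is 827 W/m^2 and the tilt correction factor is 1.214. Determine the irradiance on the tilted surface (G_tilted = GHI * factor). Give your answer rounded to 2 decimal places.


Identify the given values:
  GHI = 827 W/m^2, tilt correction factor = 1.214
Apply the formula G_tilted = GHI * factor:
  G_tilted = 827 * 1.214
  G_tilted = 1003.98 W/m^2

1003.98


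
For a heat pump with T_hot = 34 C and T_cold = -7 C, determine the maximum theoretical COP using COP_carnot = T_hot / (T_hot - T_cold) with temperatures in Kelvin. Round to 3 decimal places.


Convert to Kelvin:
  T_hot = 34 + 273.15 = 307.15 K
  T_cold = -7 + 273.15 = 266.15 K
Apply Carnot COP formula:
  COP = T_hot_K / (T_hot_K - T_cold_K) = 307.15 / 41.0
  COP = 7.491

7.491


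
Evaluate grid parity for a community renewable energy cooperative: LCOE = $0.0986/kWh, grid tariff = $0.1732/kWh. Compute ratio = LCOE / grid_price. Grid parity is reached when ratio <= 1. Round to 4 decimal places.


Compare LCOE to grid price:
  LCOE = $0.0986/kWh, Grid price = $0.1732/kWh
  Ratio = LCOE / grid_price = 0.0986 / 0.1732 = 0.5693
  Grid parity achieved (ratio <= 1)? yes

0.5693


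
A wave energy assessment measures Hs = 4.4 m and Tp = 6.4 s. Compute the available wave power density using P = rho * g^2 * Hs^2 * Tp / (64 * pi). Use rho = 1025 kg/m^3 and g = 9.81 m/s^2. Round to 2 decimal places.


Apply wave power formula:
  g^2 = 9.81^2 = 96.2361
  Hs^2 = 4.4^2 = 19.36
  Numerator = rho * g^2 * Hs^2 * Tp = 1025 * 96.2361 * 19.36 * 6.4 = 12222138.68
  Denominator = 64 * pi = 201.0619
  P = 12222138.68 / 201.0619 = 60787.93 W/m

60787.93


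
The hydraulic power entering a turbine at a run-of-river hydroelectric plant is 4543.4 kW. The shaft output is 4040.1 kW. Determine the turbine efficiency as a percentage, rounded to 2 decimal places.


Turbine efficiency = (output power / input power) * 100
eta = (4040.1 / 4543.4) * 100
eta = 88.92%

88.92


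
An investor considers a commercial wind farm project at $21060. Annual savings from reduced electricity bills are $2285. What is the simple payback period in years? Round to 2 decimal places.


Simple payback period = initial cost / annual savings
Payback = 21060 / 2285
Payback = 9.22 years

9.22


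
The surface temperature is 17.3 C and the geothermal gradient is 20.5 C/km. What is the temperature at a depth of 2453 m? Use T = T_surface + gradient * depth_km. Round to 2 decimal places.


Convert depth to km: 2453 / 1000 = 2.453 km
Temperature increase = gradient * depth_km = 20.5 * 2.453 = 50.29 C
Temperature at depth = T_surface + delta_T = 17.3 + 50.29
T = 67.59 C

67.59


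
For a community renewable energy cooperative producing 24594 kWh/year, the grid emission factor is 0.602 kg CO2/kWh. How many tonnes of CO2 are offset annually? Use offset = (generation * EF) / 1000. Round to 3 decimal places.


CO2 offset in kg = generation * emission_factor
CO2 offset = 24594 * 0.602 = 14805.59 kg
Convert to tonnes:
  CO2 offset = 14805.59 / 1000 = 14.806 tonnes

14.806


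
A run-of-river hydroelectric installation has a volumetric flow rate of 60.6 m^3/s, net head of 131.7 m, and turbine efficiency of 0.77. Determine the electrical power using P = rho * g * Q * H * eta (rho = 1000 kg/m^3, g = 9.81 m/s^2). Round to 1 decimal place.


Apply the hydropower formula P = rho * g * Q * H * eta
rho * g = 1000 * 9.81 = 9810.0
P = 9810.0 * 60.6 * 131.7 * 0.77
P = 60286230.8 W

60286230.8


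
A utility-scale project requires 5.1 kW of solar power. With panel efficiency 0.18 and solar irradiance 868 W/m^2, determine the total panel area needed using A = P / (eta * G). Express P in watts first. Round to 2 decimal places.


Convert target power to watts: P = 5.1 * 1000 = 5100.0 W
Compute denominator: eta * G = 0.18 * 868 = 156.24
Required area A = P / (eta * G) = 5100.0 / 156.24
A = 32.64 m^2

32.64


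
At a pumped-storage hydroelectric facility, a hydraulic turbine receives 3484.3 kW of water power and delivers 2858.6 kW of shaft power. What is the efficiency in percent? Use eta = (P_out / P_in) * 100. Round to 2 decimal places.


Turbine efficiency = (output power / input power) * 100
eta = (2858.6 / 3484.3) * 100
eta = 82.04%

82.04


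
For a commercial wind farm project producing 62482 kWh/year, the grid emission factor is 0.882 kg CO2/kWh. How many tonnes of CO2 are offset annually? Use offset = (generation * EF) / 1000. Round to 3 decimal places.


CO2 offset in kg = generation * emission_factor
CO2 offset = 62482 * 0.882 = 55109.12 kg
Convert to tonnes:
  CO2 offset = 55109.12 / 1000 = 55.109 tonnes

55.109


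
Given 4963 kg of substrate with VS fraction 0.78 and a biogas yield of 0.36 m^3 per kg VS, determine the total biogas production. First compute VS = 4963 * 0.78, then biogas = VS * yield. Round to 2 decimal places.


Compute volatile solids:
  VS = mass * VS_fraction = 4963 * 0.78 = 3871.14 kg
Calculate biogas volume:
  Biogas = VS * specific_yield = 3871.14 * 0.36
  Biogas = 1393.61 m^3

1393.61


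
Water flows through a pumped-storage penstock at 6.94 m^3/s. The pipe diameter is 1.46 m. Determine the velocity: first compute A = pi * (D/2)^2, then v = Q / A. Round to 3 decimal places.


Compute pipe cross-sectional area:
  A = pi * (D/2)^2 = pi * (1.46/2)^2 = 1.6742 m^2
Calculate velocity:
  v = Q / A = 6.94 / 1.6742
  v = 4.145 m/s

4.145


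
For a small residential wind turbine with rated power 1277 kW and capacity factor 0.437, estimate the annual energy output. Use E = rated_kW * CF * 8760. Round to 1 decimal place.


Annual energy = rated_kW * capacity_factor * hours_per_year
Given: P_rated = 1277 kW, CF = 0.437, hours = 8760
E = 1277 * 0.437 * 8760
E = 4888509.2 kWh

4888509.2


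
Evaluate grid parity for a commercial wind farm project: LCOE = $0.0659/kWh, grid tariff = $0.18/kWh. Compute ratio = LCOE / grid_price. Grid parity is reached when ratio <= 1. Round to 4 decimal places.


Compare LCOE to grid price:
  LCOE = $0.0659/kWh, Grid price = $0.18/kWh
  Ratio = LCOE / grid_price = 0.0659 / 0.18 = 0.3661
  Grid parity achieved (ratio <= 1)? yes

0.3661


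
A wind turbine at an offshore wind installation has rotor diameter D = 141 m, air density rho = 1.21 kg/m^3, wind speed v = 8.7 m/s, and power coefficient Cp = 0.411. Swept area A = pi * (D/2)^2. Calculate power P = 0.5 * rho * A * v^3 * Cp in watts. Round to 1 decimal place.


Step 1 -- Compute swept area:
  A = pi * (D/2)^2 = pi * (141/2)^2 = 15614.5 m^2
Step 2 -- Apply wind power equation:
  P = 0.5 * rho * A * v^3 * Cp
  v^3 = 8.7^3 = 658.503
  P = 0.5 * 1.21 * 15614.5 * 658.503 * 0.411
  P = 2556719.4 W

2556719.4


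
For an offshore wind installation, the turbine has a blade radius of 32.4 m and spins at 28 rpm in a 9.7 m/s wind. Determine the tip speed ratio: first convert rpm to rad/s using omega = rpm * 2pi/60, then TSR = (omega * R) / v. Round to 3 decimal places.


Convert rotational speed to rad/s:
  omega = 28 * 2 * pi / 60 = 2.9322 rad/s
Compute tip speed:
  v_tip = omega * R = 2.9322 * 32.4 = 95.002 m/s
Tip speed ratio:
  TSR = v_tip / v_wind = 95.002 / 9.7 = 9.794

9.794


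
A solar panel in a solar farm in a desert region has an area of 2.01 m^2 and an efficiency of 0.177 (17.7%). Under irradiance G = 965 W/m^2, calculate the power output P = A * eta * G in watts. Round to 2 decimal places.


Use the solar power formula P = A * eta * G.
Given: A = 2.01 m^2, eta = 0.177, G = 965 W/m^2
P = 2.01 * 0.177 * 965
P = 343.32 W

343.32


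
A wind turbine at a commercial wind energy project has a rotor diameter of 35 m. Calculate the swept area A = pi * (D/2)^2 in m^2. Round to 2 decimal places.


Compute the rotor radius:
  r = D / 2 = 35 / 2 = 17.5 m
Calculate swept area:
  A = pi * r^2 = pi * 17.5^2
  A = 962.11 m^2

962.11


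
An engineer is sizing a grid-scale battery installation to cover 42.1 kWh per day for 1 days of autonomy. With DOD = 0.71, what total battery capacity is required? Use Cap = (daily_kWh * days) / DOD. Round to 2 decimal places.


Total energy needed = daily * days = 42.1 * 1 = 42.1 kWh
Account for depth of discharge:
  Cap = total_energy / DOD = 42.1 / 0.71
  Cap = 59.30 kWh

59.30


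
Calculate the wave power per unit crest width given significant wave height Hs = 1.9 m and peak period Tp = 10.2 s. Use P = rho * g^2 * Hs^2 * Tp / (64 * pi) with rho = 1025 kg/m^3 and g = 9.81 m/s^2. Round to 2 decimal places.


Apply wave power formula:
  g^2 = 9.81^2 = 96.2361
  Hs^2 = 1.9^2 = 3.61
  Numerator = rho * g^2 * Hs^2 * Tp = 1025 * 96.2361 * 3.61 * 10.2 = 3632195.82
  Denominator = 64 * pi = 201.0619
  P = 3632195.82 / 201.0619 = 18065.06 W/m

18065.06


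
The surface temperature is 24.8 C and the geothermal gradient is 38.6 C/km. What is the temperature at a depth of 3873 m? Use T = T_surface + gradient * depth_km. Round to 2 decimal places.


Convert depth to km: 3873 / 1000 = 3.873 km
Temperature increase = gradient * depth_km = 38.6 * 3.873 = 149.5 C
Temperature at depth = T_surface + delta_T = 24.8 + 149.5
T = 174.30 C

174.30
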